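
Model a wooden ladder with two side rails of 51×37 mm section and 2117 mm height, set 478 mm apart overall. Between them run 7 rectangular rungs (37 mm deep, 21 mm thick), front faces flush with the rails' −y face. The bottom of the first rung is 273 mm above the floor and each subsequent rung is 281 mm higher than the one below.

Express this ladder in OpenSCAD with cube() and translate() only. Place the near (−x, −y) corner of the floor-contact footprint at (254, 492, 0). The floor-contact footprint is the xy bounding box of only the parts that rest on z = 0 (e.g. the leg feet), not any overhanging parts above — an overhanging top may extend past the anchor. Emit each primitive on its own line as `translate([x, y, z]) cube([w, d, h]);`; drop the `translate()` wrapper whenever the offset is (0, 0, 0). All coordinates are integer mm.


translate([254, 492, 0]) cube([51, 37, 2117]);
translate([681, 492, 0]) cube([51, 37, 2117]);
translate([305, 492, 273]) cube([376, 37, 21]);
translate([305, 492, 554]) cube([376, 37, 21]);
translate([305, 492, 835]) cube([376, 37, 21]);
translate([305, 492, 1116]) cube([376, 37, 21]);
translate([305, 492, 1397]) cube([376, 37, 21]);
translate([305, 492, 1678]) cube([376, 37, 21]);
translate([305, 492, 1959]) cube([376, 37, 21]);


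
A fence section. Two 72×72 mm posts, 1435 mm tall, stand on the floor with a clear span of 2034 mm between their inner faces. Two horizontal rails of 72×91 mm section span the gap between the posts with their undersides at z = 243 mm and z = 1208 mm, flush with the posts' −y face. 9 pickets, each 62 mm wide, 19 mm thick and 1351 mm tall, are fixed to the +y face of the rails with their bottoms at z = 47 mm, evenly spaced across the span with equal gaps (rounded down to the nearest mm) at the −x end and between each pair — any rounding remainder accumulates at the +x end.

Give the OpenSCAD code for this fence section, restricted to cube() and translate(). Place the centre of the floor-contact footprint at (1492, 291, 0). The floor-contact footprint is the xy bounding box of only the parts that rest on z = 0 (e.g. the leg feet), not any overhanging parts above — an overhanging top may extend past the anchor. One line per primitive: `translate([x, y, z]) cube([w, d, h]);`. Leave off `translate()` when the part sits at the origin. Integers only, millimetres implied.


translate([403, 255, 0]) cube([72, 72, 1435]);
translate([2509, 255, 0]) cube([72, 72, 1435]);
translate([475, 255, 243]) cube([2034, 72, 91]);
translate([475, 255, 1208]) cube([2034, 72, 91]);
translate([622, 327, 47]) cube([62, 19, 1351]);
translate([831, 327, 47]) cube([62, 19, 1351]);
translate([1040, 327, 47]) cube([62, 19, 1351]);
translate([1249, 327, 47]) cube([62, 19, 1351]);
translate([1458, 327, 47]) cube([62, 19, 1351]);
translate([1667, 327, 47]) cube([62, 19, 1351]);
translate([1876, 327, 47]) cube([62, 19, 1351]);
translate([2085, 327, 47]) cube([62, 19, 1351]);
translate([2294, 327, 47]) cube([62, 19, 1351]);


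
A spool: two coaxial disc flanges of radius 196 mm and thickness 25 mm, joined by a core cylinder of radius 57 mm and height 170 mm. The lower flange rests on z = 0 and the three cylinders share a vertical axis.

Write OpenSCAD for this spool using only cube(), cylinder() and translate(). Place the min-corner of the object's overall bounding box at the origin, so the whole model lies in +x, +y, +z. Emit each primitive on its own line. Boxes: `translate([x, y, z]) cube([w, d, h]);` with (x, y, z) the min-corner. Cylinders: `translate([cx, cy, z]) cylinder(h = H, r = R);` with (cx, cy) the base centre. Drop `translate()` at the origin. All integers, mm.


translate([196, 196, 0]) cylinder(h = 25, r = 196);
translate([196, 196, 25]) cylinder(h = 170, r = 57);
translate([196, 196, 195]) cylinder(h = 25, r = 196);


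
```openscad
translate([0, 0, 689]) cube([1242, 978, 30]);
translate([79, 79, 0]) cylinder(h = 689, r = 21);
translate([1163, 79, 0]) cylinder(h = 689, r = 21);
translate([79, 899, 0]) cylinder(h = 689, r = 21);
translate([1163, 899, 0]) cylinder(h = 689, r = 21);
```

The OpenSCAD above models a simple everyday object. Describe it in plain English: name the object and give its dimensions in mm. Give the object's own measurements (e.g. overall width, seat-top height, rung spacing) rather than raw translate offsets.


A table: top 1242 mm (x) × 978 mm (y), 30 mm thick, upper face at z = 719 mm, on four round legs of 42 mm diameter, each leg's bounding box inset 58 mm from the nearest pair of top edges from z = 0 to the bottom of the top.


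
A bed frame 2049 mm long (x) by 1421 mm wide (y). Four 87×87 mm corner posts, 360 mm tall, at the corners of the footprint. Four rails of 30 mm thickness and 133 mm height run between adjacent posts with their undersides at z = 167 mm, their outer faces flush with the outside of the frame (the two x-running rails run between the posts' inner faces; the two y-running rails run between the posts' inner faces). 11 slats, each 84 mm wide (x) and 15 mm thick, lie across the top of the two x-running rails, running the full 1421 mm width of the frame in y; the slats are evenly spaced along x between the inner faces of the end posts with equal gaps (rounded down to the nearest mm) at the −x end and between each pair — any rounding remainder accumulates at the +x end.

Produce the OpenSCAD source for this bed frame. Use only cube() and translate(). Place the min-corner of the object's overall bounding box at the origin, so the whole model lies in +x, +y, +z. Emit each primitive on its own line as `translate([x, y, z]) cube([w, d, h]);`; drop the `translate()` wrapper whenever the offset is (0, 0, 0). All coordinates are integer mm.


// slat z = rail_z + rail_h = 167 + 133 = 300
// slat gap = ⌊(1875 − 11·84) / 12⌋ = 79
cube([87, 87, 360]);
translate([0, 1334, 0]) cube([87, 87, 360]);
translate([1962, 0, 0]) cube([87, 87, 360]);
translate([1962, 1334, 0]) cube([87, 87, 360]);
translate([87, 0, 167]) cube([1875, 30, 133]);
translate([87, 1391, 167]) cube([1875, 30, 133]);
translate([0, 87, 167]) cube([30, 1247, 133]);
translate([2019, 87, 167]) cube([30, 1247, 133]);
translate([166, 0, 300]) cube([84, 1421, 15]);
translate([329, 0, 300]) cube([84, 1421, 15]);
translate([492, 0, 300]) cube([84, 1421, 15]);
translate([655, 0, 300]) cube([84, 1421, 15]);
translate([818, 0, 300]) cube([84, 1421, 15]);
translate([981, 0, 300]) cube([84, 1421, 15]);
translate([1144, 0, 300]) cube([84, 1421, 15]);
translate([1307, 0, 300]) cube([84, 1421, 15]);
translate([1470, 0, 300]) cube([84, 1421, 15]);
translate([1633, 0, 300]) cube([84, 1421, 15]);
translate([1796, 0, 300]) cube([84, 1421, 15]);


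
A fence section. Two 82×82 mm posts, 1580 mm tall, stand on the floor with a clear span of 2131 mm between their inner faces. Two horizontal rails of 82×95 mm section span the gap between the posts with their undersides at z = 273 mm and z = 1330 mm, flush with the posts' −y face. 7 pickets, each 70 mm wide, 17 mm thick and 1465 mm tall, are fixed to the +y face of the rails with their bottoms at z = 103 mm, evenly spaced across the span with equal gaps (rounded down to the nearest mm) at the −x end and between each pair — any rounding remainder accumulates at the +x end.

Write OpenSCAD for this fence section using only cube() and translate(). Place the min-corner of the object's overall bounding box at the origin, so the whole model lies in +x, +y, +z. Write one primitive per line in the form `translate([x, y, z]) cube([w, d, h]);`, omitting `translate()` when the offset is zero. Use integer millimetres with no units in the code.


cube([82, 82, 1580]);
translate([2213, 0, 0]) cube([82, 82, 1580]);
translate([82, 0, 273]) cube([2131, 82, 95]);
translate([82, 0, 1330]) cube([2131, 82, 95]);
translate([287, 82, 103]) cube([70, 17, 1465]);
translate([562, 82, 103]) cube([70, 17, 1465]);
translate([837, 82, 103]) cube([70, 17, 1465]);
translate([1112, 82, 103]) cube([70, 17, 1465]);
translate([1387, 82, 103]) cube([70, 17, 1465]);
translate([1662, 82, 103]) cube([70, 17, 1465]);
translate([1937, 82, 103]) cube([70, 17, 1465]);


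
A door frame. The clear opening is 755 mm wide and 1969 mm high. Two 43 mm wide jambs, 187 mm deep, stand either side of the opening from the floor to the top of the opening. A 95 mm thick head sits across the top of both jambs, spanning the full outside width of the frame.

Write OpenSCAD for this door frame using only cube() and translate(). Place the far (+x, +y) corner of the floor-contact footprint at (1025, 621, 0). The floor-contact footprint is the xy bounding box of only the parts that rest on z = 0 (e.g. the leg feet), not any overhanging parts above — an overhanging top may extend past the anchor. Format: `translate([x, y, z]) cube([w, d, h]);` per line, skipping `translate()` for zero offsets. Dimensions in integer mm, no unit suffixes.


translate([184, 434, 0]) cube([43, 187, 1969]);
translate([982, 434, 0]) cube([43, 187, 1969]);
translate([184, 434, 1969]) cube([841, 187, 95]);


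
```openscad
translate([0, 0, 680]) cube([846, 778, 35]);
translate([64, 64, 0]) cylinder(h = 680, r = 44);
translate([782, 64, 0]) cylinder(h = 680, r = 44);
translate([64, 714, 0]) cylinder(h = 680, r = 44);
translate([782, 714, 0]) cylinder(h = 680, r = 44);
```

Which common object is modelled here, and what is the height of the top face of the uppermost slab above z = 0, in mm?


A table. The table height is 715 mm.

A 846×778×35 slab sits at z = 680 on four Ø88 mm round legs — a table. The top surface is at 680 + 35 = 715 mm.


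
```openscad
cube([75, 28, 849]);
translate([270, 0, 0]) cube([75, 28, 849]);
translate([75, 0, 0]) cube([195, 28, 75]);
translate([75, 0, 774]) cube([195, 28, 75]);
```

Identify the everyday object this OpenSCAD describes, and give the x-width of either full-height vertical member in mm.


A picture frame. The border width is 75 mm.

Four thin pieces enclosing a rectangular opening — a picture frame. The two full-height stiles are 849 mm tall; the top rail sits at z = 774 and is 75 mm tall, so the border above the opening is 849 − 774 = 75 mm, matching the stile x-width.


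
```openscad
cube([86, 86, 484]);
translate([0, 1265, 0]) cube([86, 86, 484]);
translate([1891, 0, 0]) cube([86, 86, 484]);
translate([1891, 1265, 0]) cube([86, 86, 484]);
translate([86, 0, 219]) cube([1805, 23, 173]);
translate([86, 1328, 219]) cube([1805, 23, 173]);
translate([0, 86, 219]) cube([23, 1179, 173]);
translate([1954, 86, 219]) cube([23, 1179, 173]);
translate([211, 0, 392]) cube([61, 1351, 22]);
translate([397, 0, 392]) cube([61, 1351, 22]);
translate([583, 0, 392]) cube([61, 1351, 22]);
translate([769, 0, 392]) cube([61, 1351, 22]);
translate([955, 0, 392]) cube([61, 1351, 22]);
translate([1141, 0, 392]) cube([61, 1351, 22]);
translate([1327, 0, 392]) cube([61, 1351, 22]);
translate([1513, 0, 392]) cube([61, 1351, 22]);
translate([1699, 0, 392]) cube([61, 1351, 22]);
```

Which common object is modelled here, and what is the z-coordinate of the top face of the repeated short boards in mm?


A bed frame. The slat-top height is 414 mm.

Four posts, four rails, and a row of slats — a bed frame. Slats sit on the rails at z = 219 + 173 = 392; with slat thickness 22, the top is 414 mm.


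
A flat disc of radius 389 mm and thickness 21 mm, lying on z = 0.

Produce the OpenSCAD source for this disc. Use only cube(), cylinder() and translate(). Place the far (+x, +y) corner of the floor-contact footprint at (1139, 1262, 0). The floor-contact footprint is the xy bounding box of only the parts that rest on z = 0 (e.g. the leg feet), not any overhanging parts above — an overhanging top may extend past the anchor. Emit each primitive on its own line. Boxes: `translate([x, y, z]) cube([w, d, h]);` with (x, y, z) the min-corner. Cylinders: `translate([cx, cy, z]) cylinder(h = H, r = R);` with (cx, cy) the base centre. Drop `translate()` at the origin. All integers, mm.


translate([750, 873, 0]) cylinder(h = 21, r = 389);


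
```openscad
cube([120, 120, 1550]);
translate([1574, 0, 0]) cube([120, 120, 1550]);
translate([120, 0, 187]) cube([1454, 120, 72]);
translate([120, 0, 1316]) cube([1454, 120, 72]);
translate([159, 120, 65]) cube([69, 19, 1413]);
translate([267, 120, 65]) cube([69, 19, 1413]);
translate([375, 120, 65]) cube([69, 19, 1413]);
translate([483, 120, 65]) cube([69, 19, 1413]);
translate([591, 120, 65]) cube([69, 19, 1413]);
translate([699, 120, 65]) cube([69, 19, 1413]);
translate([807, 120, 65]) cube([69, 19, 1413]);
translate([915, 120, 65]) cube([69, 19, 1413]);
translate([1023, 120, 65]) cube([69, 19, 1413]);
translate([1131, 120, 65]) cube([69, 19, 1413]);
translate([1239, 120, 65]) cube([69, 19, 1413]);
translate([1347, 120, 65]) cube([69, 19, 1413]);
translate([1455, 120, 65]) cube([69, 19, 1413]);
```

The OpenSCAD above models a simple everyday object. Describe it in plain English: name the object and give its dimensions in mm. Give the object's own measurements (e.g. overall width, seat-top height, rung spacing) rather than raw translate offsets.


A fence section. Two 120×120 mm posts, 1550 mm tall, stand on the floor with a clear span of 1454 mm between their inner faces. Two horizontal rails of 120×72 mm section span the gap between the posts with their undersides at z = 187 mm and z = 1316 mm, flush with the posts' −y face. 13 pickets, each 69 mm wide, 19 mm thick and 1413 mm tall, are fixed to the +y face of the rails with their bottoms at z = 65 mm, spaced across the span with a 39 mm gap after the −x post and between neighbouring pickets, with 50 mm left before the +x post.


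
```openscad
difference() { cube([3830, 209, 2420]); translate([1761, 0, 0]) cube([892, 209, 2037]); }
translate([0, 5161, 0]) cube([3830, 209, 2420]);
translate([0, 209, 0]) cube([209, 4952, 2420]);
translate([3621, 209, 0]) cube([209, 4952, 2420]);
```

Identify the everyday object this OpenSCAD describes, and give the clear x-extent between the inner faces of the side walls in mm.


A single room. The interior width is 3412 mm.

Four walls enclosing a rectangle with a door in the front wall — a room. Outside width 3830 minus two 209 mm walls gives 3412 mm.


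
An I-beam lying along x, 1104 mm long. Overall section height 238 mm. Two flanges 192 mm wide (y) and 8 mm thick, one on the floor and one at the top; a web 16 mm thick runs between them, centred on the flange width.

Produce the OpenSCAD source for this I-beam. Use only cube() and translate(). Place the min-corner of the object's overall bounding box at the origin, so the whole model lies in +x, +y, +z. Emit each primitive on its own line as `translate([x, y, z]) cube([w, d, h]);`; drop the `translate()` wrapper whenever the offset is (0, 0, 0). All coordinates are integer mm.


cube([1104, 192, 8]);
translate([0, 88, 8]) cube([1104, 16, 222]);
translate([0, 0, 230]) cube([1104, 192, 8]);


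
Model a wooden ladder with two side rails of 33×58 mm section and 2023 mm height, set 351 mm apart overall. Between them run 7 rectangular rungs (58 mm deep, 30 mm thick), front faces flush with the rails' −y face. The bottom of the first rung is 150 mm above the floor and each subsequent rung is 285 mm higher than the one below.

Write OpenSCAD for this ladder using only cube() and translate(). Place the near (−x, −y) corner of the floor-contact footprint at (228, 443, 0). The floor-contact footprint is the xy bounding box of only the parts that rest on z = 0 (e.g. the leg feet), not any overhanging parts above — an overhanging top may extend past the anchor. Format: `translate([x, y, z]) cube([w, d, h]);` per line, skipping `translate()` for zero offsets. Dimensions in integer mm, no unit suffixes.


// rung span = 351 - 2*33 = 285
// rung[k] z = 150 + k*285
translate([228, 443, 0]) cube([33, 58, 2023]);
translate([546, 443, 0]) cube([33, 58, 2023]);
translate([261, 443, 150]) cube([285, 58, 30]);
translate([261, 443, 435]) cube([285, 58, 30]);
translate([261, 443, 720]) cube([285, 58, 30]);
translate([261, 443, 1005]) cube([285, 58, 30]);
translate([261, 443, 1290]) cube([285, 58, 30]);
translate([261, 443, 1575]) cube([285, 58, 30]);
translate([261, 443, 1860]) cube([285, 58, 30]);


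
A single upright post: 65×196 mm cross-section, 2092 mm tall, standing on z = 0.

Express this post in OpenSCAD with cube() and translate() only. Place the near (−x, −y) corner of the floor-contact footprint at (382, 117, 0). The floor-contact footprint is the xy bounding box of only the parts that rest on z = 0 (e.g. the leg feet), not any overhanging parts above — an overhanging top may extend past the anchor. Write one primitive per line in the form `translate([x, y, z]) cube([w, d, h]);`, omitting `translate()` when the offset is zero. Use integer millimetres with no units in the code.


translate([382, 117, 0]) cube([65, 196, 2092]);


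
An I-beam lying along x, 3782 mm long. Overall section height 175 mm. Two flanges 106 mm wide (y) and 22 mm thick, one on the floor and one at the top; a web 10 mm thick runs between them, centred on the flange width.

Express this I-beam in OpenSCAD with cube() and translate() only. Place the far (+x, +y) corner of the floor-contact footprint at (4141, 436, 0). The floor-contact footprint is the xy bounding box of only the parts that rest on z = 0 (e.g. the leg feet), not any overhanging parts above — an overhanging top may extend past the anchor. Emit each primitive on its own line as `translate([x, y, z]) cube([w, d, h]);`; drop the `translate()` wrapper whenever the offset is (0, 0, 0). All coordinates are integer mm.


translate([359, 330, 0]) cube([3782, 106, 22]);
translate([359, 378, 22]) cube([3782, 10, 131]);
translate([359, 330, 153]) cube([3782, 106, 22]);


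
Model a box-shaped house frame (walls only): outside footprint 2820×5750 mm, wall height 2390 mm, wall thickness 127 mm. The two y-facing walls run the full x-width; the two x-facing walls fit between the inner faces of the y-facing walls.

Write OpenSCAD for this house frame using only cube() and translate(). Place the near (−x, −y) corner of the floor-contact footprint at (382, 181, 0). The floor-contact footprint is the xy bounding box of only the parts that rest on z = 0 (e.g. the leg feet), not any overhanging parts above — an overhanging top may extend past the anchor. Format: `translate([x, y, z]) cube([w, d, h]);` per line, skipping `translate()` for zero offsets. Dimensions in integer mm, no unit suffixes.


translate([382, 181, 0]) cube([2820, 127, 2390]);
translate([382, 5804, 0]) cube([2820, 127, 2390]);
translate([382, 308, 0]) cube([127, 5496, 2390]);
translate([3075, 308, 0]) cube([127, 5496, 2390]);


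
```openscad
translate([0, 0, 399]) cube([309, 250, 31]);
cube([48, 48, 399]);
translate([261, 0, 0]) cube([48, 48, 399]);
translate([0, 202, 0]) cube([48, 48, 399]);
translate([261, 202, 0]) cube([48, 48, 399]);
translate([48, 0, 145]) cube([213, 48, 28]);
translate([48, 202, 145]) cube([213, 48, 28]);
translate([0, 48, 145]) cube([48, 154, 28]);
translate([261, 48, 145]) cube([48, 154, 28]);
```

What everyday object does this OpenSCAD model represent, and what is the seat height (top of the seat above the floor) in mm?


A stool. The seat height is 430 mm.

A 309×250×31 slab at z = 399 on four corner posts — a stool. The seat top is 399 + 31 = 430 mm.


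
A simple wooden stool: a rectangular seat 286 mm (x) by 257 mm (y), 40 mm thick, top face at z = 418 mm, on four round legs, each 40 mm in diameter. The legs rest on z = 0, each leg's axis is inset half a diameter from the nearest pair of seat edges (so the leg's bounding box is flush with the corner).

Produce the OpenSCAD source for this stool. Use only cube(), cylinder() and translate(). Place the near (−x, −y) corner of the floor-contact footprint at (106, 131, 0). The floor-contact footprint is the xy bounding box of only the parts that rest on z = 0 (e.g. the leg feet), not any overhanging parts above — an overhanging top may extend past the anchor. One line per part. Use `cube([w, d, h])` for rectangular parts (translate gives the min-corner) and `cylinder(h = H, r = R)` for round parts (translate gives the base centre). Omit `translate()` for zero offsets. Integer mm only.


// leg_h = 418 - 40 = 378
translate([106, 131, 378]) cube([286, 257, 40]);
translate([126, 151, 0]) cylinder(h = 378, r = 20);
translate([372, 151, 0]) cylinder(h = 378, r = 20);
translate([126, 368, 0]) cylinder(h = 378, r = 20);
translate([372, 368, 0]) cylinder(h = 378, r = 20);


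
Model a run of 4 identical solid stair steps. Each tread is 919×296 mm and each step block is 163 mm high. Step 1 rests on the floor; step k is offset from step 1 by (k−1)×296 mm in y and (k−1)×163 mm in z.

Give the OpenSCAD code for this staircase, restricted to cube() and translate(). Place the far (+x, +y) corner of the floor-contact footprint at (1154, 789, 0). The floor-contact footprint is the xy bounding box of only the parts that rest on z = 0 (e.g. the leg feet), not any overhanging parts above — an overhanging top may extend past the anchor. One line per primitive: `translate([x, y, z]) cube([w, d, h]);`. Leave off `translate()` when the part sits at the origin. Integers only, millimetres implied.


translate([235, 493, 0]) cube([919, 296, 163]);
translate([235, 789, 163]) cube([919, 296, 163]);
translate([235, 1085, 326]) cube([919, 296, 163]);
translate([235, 1381, 489]) cube([919, 296, 163]);


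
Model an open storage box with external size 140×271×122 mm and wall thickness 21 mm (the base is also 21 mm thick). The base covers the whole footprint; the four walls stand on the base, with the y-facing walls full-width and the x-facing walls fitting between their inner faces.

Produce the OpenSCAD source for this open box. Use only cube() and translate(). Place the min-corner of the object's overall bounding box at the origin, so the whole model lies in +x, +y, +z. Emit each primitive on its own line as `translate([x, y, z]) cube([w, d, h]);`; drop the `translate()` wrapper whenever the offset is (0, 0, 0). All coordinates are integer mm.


cube([140, 271, 21]);
translate([0, 0, 21]) cube([140, 21, 101]);
translate([0, 250, 21]) cube([140, 21, 101]);
translate([0, 21, 21]) cube([21, 229, 101]);
translate([119, 21, 21]) cube([21, 229, 101]);


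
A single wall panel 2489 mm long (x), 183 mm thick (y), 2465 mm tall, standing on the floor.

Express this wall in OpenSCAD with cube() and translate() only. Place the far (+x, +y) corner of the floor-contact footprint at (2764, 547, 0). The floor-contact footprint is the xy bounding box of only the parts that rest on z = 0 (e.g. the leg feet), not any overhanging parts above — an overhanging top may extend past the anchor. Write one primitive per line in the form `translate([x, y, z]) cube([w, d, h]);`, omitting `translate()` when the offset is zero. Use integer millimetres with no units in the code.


translate([275, 364, 0]) cube([2489, 183, 2465]);


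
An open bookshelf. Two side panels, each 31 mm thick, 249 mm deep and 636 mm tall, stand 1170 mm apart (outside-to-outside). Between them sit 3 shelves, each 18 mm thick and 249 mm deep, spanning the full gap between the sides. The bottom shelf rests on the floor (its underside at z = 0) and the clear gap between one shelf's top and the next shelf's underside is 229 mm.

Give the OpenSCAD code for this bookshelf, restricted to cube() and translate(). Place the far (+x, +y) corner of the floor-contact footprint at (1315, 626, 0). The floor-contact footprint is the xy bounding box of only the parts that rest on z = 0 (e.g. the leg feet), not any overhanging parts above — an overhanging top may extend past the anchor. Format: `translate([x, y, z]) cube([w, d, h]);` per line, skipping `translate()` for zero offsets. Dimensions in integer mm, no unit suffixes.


translate([145, 377, 0]) cube([31, 249, 636]);
translate([1284, 377, 0]) cube([31, 249, 636]);
translate([176, 377, 0]) cube([1108, 249, 18]);
translate([176, 377, 247]) cube([1108, 249, 18]);
translate([176, 377, 494]) cube([1108, 249, 18]);


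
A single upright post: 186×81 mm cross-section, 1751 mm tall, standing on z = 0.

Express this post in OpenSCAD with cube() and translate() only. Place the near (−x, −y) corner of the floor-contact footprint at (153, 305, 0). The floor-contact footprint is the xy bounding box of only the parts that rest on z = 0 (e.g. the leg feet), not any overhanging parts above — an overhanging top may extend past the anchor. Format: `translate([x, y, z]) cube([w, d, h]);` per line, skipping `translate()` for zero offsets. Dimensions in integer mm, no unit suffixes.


translate([153, 305, 0]) cube([186, 81, 1751]);


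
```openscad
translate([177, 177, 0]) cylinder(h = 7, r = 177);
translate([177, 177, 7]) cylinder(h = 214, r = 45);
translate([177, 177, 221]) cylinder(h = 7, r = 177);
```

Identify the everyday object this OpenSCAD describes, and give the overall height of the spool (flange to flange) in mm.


A spool. The overall height is 228 mm.

Three coaxial cylinders, large–small–large — a spool. Two 7 mm flanges and a 214 mm core give 7 + 214 + 7 = 228 mm.


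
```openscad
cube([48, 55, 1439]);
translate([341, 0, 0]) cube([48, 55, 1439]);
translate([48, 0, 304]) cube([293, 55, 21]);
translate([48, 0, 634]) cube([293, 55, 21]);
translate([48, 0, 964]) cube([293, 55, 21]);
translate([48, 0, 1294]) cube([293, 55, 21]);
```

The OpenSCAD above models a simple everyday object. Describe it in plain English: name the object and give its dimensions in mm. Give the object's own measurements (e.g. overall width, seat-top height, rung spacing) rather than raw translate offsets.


A straight ladder. Two 48×55 mm vertical rails, 1439 mm tall, stand 389 mm apart (outside-to-outside) with their front faces coplanar on the −y side. 4 rungs, each 55 mm deep and 21 mm tall, span between the inner faces of the rails, front faces flush with the rails. The lowest rung's underside is at z = 304 mm and rungs are spaced 330 mm apart (underside to underside).


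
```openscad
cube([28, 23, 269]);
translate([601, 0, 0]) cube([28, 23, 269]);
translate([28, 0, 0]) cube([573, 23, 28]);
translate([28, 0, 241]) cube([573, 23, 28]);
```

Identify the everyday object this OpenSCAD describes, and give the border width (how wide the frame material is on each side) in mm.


A picture frame. The border width is 28 mm.

Four thin pieces enclosing a rectangular opening — a picture frame. The two full-height stiles are 269 mm tall; the top rail sits at z = 241 and is 28 mm tall, so the border above the opening is 269 − 241 = 28 mm, matching the stile x-width.


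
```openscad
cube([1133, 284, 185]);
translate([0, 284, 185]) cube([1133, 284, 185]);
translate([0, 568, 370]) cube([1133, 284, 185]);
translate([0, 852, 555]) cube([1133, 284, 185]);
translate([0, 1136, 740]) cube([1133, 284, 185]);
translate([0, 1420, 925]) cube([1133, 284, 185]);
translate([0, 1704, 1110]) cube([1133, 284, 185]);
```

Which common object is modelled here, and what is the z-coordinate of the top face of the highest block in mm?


A staircase. The total rise is 1295 mm.

7 identical blocks, each offset up and back from the previous — a staircase. Each step is 185 mm tall and there are 7 of them, so the total rise is 7 × 185 = 1295 mm.


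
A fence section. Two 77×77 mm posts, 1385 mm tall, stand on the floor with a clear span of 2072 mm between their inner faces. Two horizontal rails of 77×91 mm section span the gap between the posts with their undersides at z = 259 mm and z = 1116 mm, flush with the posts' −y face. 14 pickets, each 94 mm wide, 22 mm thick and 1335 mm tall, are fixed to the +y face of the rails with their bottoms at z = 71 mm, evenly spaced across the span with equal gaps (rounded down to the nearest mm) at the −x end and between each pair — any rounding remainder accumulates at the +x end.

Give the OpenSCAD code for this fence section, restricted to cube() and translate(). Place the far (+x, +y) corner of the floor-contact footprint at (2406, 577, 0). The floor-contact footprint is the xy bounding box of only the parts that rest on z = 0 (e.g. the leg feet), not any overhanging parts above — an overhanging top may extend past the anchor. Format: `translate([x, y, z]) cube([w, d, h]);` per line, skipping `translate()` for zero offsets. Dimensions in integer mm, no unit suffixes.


translate([180, 500, 0]) cube([77, 77, 1385]);
translate([2329, 500, 0]) cube([77, 77, 1385]);
translate([257, 500, 259]) cube([2072, 77, 91]);
translate([257, 500, 1116]) cube([2072, 77, 91]);
translate([307, 577, 71]) cube([94, 22, 1335]);
translate([451, 577, 71]) cube([94, 22, 1335]);
translate([595, 577, 71]) cube([94, 22, 1335]);
translate([739, 577, 71]) cube([94, 22, 1335]);
translate([883, 577, 71]) cube([94, 22, 1335]);
translate([1027, 577, 71]) cube([94, 22, 1335]);
translate([1171, 577, 71]) cube([94, 22, 1335]);
translate([1315, 577, 71]) cube([94, 22, 1335]);
translate([1459, 577, 71]) cube([94, 22, 1335]);
translate([1603, 577, 71]) cube([94, 22, 1335]);
translate([1747, 577, 71]) cube([94, 22, 1335]);
translate([1891, 577, 71]) cube([94, 22, 1335]);
translate([2035, 577, 71]) cube([94, 22, 1335]);
translate([2179, 577, 71]) cube([94, 22, 1335]);


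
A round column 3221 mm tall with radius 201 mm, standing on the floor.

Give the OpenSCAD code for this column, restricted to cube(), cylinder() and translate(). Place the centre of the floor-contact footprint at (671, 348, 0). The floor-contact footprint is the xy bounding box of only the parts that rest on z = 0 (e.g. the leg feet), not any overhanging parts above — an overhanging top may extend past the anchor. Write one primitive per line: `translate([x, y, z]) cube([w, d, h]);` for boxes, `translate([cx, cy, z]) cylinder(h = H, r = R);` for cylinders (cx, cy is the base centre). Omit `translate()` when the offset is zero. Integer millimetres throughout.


translate([671, 348, 0]) cylinder(h = 3221, r = 201);


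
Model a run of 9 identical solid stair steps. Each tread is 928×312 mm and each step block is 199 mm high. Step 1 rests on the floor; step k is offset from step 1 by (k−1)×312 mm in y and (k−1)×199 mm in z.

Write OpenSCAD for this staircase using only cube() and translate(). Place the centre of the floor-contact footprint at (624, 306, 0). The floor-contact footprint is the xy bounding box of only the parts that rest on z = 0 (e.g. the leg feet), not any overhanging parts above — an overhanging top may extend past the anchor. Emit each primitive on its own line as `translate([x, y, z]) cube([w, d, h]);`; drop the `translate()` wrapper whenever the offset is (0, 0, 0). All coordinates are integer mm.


translate([160, 150, 0]) cube([928, 312, 199]);
translate([160, 462, 199]) cube([928, 312, 199]);
translate([160, 774, 398]) cube([928, 312, 199]);
translate([160, 1086, 597]) cube([928, 312, 199]);
translate([160, 1398, 796]) cube([928, 312, 199]);
translate([160, 1710, 995]) cube([928, 312, 199]);
translate([160, 2022, 1194]) cube([928, 312, 199]);
translate([160, 2334, 1393]) cube([928, 312, 199]);
translate([160, 2646, 1592]) cube([928, 312, 199]);


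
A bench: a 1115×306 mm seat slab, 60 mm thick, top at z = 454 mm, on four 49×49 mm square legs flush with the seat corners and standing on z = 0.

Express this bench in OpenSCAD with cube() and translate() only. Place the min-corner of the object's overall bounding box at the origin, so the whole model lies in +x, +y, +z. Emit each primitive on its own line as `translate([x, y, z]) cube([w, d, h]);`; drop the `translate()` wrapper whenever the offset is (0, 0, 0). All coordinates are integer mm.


translate([0, 0, 394]) cube([1115, 306, 60]);
cube([49, 49, 394]);
translate([0, 257, 0]) cube([49, 49, 394]);
translate([1066, 0, 0]) cube([49, 49, 394]);
translate([1066, 257, 0]) cube([49, 49, 394]);


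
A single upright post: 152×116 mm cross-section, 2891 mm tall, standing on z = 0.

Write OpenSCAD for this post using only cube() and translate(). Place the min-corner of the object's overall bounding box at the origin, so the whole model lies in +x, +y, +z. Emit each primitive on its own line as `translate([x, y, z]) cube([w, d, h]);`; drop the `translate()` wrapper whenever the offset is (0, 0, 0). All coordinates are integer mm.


cube([152, 116, 2891]);


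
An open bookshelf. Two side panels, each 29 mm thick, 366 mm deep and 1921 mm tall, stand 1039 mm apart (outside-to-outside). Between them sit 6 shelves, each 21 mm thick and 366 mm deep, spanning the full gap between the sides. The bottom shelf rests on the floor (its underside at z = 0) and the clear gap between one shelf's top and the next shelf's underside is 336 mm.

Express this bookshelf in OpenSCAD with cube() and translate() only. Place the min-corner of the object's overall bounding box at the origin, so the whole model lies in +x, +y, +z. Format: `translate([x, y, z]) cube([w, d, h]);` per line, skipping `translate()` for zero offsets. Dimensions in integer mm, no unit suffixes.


cube([29, 366, 1921]);
translate([1010, 0, 0]) cube([29, 366, 1921]);
translate([29, 0, 0]) cube([981, 366, 21]);
translate([29, 0, 357]) cube([981, 366, 21]);
translate([29, 0, 714]) cube([981, 366, 21]);
translate([29, 0, 1071]) cube([981, 366, 21]);
translate([29, 0, 1428]) cube([981, 366, 21]);
translate([29, 0, 1785]) cube([981, 366, 21]);


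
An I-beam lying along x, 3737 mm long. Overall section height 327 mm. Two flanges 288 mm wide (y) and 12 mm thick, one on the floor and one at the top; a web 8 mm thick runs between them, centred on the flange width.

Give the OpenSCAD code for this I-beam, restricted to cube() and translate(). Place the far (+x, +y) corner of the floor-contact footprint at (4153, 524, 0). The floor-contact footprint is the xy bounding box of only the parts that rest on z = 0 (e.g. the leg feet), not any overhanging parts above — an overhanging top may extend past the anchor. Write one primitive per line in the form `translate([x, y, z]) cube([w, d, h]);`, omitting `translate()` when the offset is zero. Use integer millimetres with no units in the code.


translate([416, 236, 0]) cube([3737, 288, 12]);
translate([416, 376, 12]) cube([3737, 8, 303]);
translate([416, 236, 315]) cube([3737, 288, 12]);


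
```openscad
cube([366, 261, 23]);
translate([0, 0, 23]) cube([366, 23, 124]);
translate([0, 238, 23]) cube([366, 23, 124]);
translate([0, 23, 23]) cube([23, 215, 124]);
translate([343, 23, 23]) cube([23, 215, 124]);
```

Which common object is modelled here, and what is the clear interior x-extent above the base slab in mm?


An open box. The internal width is 320 mm.

A 366×261 base slab with four walls standing on it — an open box. The base is 366 mm wide and the walls are 23 mm thick, so the internal width is 366 − 2 × 23 = 320 mm.


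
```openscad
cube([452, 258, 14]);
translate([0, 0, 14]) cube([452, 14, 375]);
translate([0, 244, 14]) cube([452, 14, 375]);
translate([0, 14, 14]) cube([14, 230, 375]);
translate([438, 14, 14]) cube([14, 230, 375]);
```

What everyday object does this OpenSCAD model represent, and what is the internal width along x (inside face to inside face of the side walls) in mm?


An open box. The internal width is 424 mm.

A 452×258 base slab with four walls standing on it — an open box. The base is 452 mm wide and the walls are 14 mm thick, so the internal width is 452 − 2 × 14 = 424 mm.


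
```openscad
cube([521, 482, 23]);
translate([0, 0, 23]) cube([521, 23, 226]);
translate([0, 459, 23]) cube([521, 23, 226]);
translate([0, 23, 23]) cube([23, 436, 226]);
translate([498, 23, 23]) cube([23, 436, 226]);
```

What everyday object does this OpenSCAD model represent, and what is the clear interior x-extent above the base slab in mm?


An open box. The internal width is 475 mm.

A 521×482 base slab with four walls standing on it — an open box. The base is 521 mm wide and the walls are 23 mm thick, so the internal width is 521 − 2 × 23 = 475 mm.


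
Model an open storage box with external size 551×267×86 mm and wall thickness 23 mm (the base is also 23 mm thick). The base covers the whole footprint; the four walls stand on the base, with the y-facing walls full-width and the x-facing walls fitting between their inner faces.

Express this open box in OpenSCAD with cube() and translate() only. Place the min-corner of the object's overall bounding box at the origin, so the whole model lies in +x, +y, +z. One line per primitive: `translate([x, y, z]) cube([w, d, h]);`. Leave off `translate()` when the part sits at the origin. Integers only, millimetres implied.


cube([551, 267, 23]);
translate([0, 0, 23]) cube([551, 23, 63]);
translate([0, 244, 23]) cube([551, 23, 63]);
translate([0, 23, 23]) cube([23, 221, 63]);
translate([528, 23, 23]) cube([23, 221, 63]);


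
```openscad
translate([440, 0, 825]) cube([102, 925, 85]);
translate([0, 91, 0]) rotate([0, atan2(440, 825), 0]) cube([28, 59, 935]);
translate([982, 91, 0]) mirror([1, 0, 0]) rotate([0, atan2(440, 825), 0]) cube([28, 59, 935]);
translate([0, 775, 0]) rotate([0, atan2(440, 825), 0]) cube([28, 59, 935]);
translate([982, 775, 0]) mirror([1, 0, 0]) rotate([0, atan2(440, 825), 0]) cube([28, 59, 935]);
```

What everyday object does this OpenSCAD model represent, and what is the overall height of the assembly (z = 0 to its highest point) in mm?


A sawhorse. The overall height is 910 mm.

A beam across two mirrored pairs of raked legs — a sawhorse. The beam's underside is at z = 825 (matching the legs' vertical rise in atan2(440, 825)) and the beam is 85 mm tall, so its top is at 825 + 85 = 910 mm. The raked legs top out at the beam's underside, so that is the highest point.


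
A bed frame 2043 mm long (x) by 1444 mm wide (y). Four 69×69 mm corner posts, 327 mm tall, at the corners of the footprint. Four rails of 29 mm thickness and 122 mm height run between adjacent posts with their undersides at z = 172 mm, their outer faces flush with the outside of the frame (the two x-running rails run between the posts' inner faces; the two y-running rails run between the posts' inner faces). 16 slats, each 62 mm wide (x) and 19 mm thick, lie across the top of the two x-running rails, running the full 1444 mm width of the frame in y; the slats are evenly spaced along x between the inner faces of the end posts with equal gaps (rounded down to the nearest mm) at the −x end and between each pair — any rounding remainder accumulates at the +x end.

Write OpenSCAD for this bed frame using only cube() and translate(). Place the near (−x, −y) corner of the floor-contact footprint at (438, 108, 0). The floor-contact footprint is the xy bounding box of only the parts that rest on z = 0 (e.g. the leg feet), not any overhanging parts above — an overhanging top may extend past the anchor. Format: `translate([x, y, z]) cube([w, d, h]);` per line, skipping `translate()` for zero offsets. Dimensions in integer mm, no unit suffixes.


// slat z = rail_z + rail_h = 172 + 122 = 294
// slat gap = ⌊(1905 − 16·62) / 17⌋ = 53
translate([438, 108, 0]) cube([69, 69, 327]);
translate([438, 1483, 0]) cube([69, 69, 327]);
translate([2412, 108, 0]) cube([69, 69, 327]);
translate([2412, 1483, 0]) cube([69, 69, 327]);
translate([507, 108, 172]) cube([1905, 29, 122]);
translate([507, 1523, 172]) cube([1905, 29, 122]);
translate([438, 177, 172]) cube([29, 1306, 122]);
translate([2452, 177, 172]) cube([29, 1306, 122]);
translate([560, 108, 294]) cube([62, 1444, 19]);
translate([675, 108, 294]) cube([62, 1444, 19]);
translate([790, 108, 294]) cube([62, 1444, 19]);
translate([905, 108, 294]) cube([62, 1444, 19]);
translate([1020, 108, 294]) cube([62, 1444, 19]);
translate([1135, 108, 294]) cube([62, 1444, 19]);
translate([1250, 108, 294]) cube([62, 1444, 19]);
translate([1365, 108, 294]) cube([62, 1444, 19]);
translate([1480, 108, 294]) cube([62, 1444, 19]);
translate([1595, 108, 294]) cube([62, 1444, 19]);
translate([1710, 108, 294]) cube([62, 1444, 19]);
translate([1825, 108, 294]) cube([62, 1444, 19]);
translate([1940, 108, 294]) cube([62, 1444, 19]);
translate([2055, 108, 294]) cube([62, 1444, 19]);
translate([2170, 108, 294]) cube([62, 1444, 19]);
translate([2285, 108, 294]) cube([62, 1444, 19]);
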